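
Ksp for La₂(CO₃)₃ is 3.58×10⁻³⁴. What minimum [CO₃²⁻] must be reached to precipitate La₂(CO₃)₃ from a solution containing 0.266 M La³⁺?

A salt starts to precipitate once the ion product Q reaches its Ksp.
La₂(CO₃)₃(s) ⇌ 2 La³⁺(aq) + 3 CO₃²⁻(aq)
Ksp = [La³⁺]^2[CO₃²⁻]^3 = [CO₃²⁻]^3(0.266)^2
[CO₃²⁻]^3 = 3.58×10⁻³⁴ / (0.266)^2 = 5.06×10⁻³³
[CO₃²⁻] = 1.72×10⁻¹¹ M

1.72×10⁻¹¹ M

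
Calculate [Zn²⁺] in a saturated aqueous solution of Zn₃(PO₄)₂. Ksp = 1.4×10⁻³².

Zn₃(PO₄)₂(s) ⇌ 3 Zn²⁺(aq) + 2 PO₄³⁻(aq)
Call the molar solubility s, so that [Zn²⁺] = 3s and [PO₄³⁻] = 2s.
Ksp = [Zn²⁺]^3[PO₄³⁻]^2 = (3s)^3 · (2s)^2 = 108s^5 = 1.4×10⁻³²
s = 1.7×10⁻⁷ mol/L
[Zn²⁺] = 3s = 5.0×10⁻⁷ mol/L

5.0×10⁻⁷ M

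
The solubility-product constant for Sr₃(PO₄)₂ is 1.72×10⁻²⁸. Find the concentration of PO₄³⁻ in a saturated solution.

Sr₃(PO₄)₂(s) ⇌ 3 Sr²⁺(aq) + 2 PO₄³⁻(aq)
If s mol/L of Sr₃(PO₄)₂ dissolves, [Sr²⁺] = 3s and [PO₄³⁻] = 2s.
Ksp = [Sr²⁺]^3[PO₄³⁻]^2 = (3s)^3 · (2s)^2 = 108s^5 = 1.72×10⁻²⁸
s = 1.10×10⁻⁶ mol L⁻¹
[PO₄³⁻] = 2s = 2.20×10⁻⁶ mol L⁻¹

2.20×10⁻⁶ M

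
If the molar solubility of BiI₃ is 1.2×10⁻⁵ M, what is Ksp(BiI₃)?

Ksp = 5.6×10⁻¹⁹

BiI₃(s) ⇌ Bi³⁺(aq) + 3 I⁻(aq)
With molar solubility s: [Bi³⁺] = s, [I⁻] = 3s.
Ksp = [Bi³⁺][I⁻]^3 = s · (3s)^3 = 27s^4
Ksp = 27 × (1.2×10⁻⁵)^4 = 5.6×10⁻¹⁹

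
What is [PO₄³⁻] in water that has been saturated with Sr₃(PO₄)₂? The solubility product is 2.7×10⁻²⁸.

Sr₃(PO₄)₂(s) ⇌ 3 Sr²⁺(aq) + 2 PO₄³⁻(aq)
With molar solubility s: [Sr²⁺] = 3s, [PO₄³⁻] = 2s.
Ksp = [Sr²⁺]^3[PO₄³⁻]^2 = (3s)^3 · (2s)^2 = 108s^5 = 2.7×10⁻²⁸
s = 1.2×10⁻⁶ M
[PO₄³⁻] = 2s = 2.4×10⁻⁶ M

2.4×10⁻⁶ M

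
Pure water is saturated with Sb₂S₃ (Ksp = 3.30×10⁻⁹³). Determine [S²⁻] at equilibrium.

3.75×10⁻¹⁹ M

Sb₂S₃(s) ⇌ 2 Sb³⁺(aq) + 3 S²⁻(aq)
Let s be the molar solubility. Then [Sb³⁺] = 2s and [S²⁻] = 3s.
Ksp = [Sb³⁺]^2[S²⁻]^3 = (2s)^2 · (3s)^3 = 108s^5 = 3.30×10⁻⁹³
s = 1.25×10⁻¹⁹ mol/L
[S²⁻] = 3s = 3.75×10⁻¹⁹ mol/L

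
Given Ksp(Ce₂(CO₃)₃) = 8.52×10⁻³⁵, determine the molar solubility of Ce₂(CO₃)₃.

Ce₂(CO₃)₃(s) ⇌ 2 Ce³⁺(aq) + 3 CO₃²⁻(aq)
For each mole of Ce₂(CO₃)₃ that dissolves per liter, [Ce³⁺] = 2s and [CO₃²⁻] = 3s; let s denote this solubility.
Ksp = [Ce³⁺]^2[CO₃²⁻]^3 = (2s)^2 · (3s)^3 = 108s^5
108s^5 = 8.52×10⁻³⁵  ⇒  s^5 = 7.89×10⁻³⁷
Taking the 5th root, s = 6.02×10⁻⁸ mol/L.

6.02×10⁻⁸ M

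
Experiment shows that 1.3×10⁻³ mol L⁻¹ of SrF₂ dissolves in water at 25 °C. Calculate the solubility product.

SrF₂(s) ⇌ Sr²⁺(aq) + 2 F⁻(aq)
For each mole of SrF₂ that dissolves per liter, [Sr²⁺] = s and [F⁻] = 2s; let s denote this solubility.
Ksp = [Sr²⁺][F⁻]^2 = s · (2s)^2 = 4s^3
Ksp = 4 × (1.3×10⁻³)^3 = 8.8×10⁻⁹

Ksp = 8.8×10⁻⁹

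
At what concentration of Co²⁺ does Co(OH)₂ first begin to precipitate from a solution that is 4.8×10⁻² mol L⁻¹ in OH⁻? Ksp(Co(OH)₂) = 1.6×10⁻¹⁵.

6.9×10⁻¹³ M

The threshold for precipitation is Q = Ksp.
Co(OH)₂(s) ⇌ Co²⁺(aq) + 2 OH⁻(aq)
Ksp = [Co²⁺][OH⁻]^2 = [Co²⁺](4.8×10⁻²)^2
[Co²⁺] = 1.6×10⁻¹⁵ / (4.8×10⁻²)^2 = 6.9×10⁻¹³
[Co²⁺] = 6.9×10⁻¹³ mol L⁻¹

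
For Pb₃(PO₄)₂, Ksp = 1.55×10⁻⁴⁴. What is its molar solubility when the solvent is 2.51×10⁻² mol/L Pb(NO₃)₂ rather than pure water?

1.57×10⁻²⁰ M

Pb₃(PO₄)₂(s) ⇌ 3 Pb²⁺(aq) + 2 PO₄³⁻(aq)
With Pb²⁺ already at 2.51×10⁻² mol/L and s small, take [Pb²⁺] ≈ 2.51×10⁻² mol/L and [PO₄³⁻] = 2s.
Ksp = [Pb²⁺]^3[PO₄³⁻]^2 = (2.51×10⁻²)^3(2s)^2
(2s)^2 = 1.55×10⁻⁴⁴ / (2.51×10⁻²)^3 = 9.80×10⁻⁴⁰
s = 1.57×10⁻²⁰ mol/L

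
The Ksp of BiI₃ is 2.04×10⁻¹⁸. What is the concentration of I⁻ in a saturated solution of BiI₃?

BiI₃(s) ⇌ Bi³⁺(aq) + 3 I⁻(aq)
With molar solubility s: [Bi³⁺] = s, [I⁻] = 3s.
Ksp = [Bi³⁺][I⁻]^3 = s · (3s)^3 = 27s^4 = 2.04×10⁻¹⁸
s = 1.66×10⁻⁵ mol/L
[I⁻] = 3s = 4.97×10⁻⁵ mol/L

4.97×10⁻⁵ M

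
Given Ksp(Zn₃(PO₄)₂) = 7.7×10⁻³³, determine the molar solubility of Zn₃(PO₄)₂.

1.5×10⁻⁷ M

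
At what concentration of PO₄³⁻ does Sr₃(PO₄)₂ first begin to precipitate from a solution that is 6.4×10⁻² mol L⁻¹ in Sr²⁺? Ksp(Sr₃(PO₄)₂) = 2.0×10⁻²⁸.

8.7×10⁻¹³ M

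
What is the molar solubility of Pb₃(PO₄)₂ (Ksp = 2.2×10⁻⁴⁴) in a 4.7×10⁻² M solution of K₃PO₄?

7.2×10⁻¹⁵ M

Pb₃(PO₄)₂(s) ⇌ 3 Pb²⁺(aq) + 2 PO₄³⁻(aq)
With PO₄³⁻ already at 4.7×10⁻² M and s small, take [PO₄³⁻] ≈ 4.7×10⁻² M and [Pb²⁺] = 3s.
Ksp = [Pb²⁺]^3[PO₄³⁻]^2 = (3s)^3(4.7×10⁻²)^2
(3s)^3 = 2.2×10⁻⁴⁴ / (4.7×10⁻²)^2 = 1.0×10⁻⁴¹
s = 7.2×10⁻¹⁵ M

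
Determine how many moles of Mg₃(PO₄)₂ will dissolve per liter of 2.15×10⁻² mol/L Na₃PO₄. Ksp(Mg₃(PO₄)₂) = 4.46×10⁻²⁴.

Mg₃(PO₄)₂(s) ⇌ 3 Mg²⁺(aq) + 2 PO₄³⁻(aq)
The solution already contains PO₄³⁻ at 2.15×10⁻² mol/L. Let s be the molar solubility of Mg₃(PO₄)₂.
[PO₄³⁻] ≈ 2.15×10⁻² mol/L (common ion dominates); [Mg²⁺] = 3s.
Ksp = [Mg²⁺]^3[PO₄³⁻]^2 = (3s)^3(2.15×10⁻²)^2
(3s)^3 = 4.46×10⁻²⁴ / (2.15×10⁻²)^2 = 9.65×10⁻²¹
s = 7.10×10⁻⁸ mol/L

7.10×10⁻⁸ M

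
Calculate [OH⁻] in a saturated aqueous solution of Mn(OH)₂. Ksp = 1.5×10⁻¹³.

6.7×10⁻⁵ M

Mn(OH)₂(s) ⇌ Mn²⁺(aq) + 2 OH⁻(aq)
For each mole of Mn(OH)₂ that dissolves per liter, [Mn²⁺] = s and [OH⁻] = 2s; let s denote this solubility.
Ksp = [Mn²⁺][OH⁻]^2 = s · (2s)^2 = 4s^3 = 1.5×10⁻¹³
s = 3.3×10⁻⁵ M
[OH⁻] = 2s = 6.7×10⁻⁵ M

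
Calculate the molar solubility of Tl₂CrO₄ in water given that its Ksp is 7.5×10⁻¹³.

5.7×10⁻⁵ M

Tl₂CrO₄(s) ⇌ 2 Tl⁺(aq) + CrO₄²⁻(aq)
Let s be the molar solubility. Then [Tl⁺] = 2s and [CrO₄²⁻] = s.
Ksp = [Tl⁺]^2[CrO₄²⁻] = (2s)^2 · s = 4s^3
4s^3 = 7.5×10⁻¹³  ⇒  s^3 = 1.9×10⁻¹³
s = (1.9×10⁻¹³)^(1/3) = 5.7×10⁻⁵ M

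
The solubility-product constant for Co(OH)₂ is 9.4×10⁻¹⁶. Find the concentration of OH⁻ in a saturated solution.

1.2×10⁻⁵ M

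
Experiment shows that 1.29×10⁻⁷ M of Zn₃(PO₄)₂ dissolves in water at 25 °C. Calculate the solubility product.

Ksp = 3.86×10⁻³³

Zn₃(PO₄)₂(s) ⇌ 3 Zn²⁺(aq) + 2 PO₄³⁻(aq)
With molar solubility s: [Zn²⁺] = 3s, [PO₄³⁻] = 2s.
Ksp = [Zn²⁺]^3[PO₄³⁻]^2 = (3s)^3 · (2s)^2 = 108s^5
Ksp = 108 × (1.29×10⁻⁷)^5 = 3.86×10⁻³³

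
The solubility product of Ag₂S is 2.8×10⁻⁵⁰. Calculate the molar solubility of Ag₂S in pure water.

1.9×10⁻¹⁷ M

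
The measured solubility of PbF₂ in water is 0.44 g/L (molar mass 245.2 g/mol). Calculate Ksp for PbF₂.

Ksp = 2.3×10⁻⁸

s = (0.44 g L⁻¹)/(245.2 g mol⁻¹) = 1.794×10⁻³ M
PbF₂(s) ⇌ Pb²⁺(aq) + 2 F⁻(aq)
With molar solubility s: [Pb²⁺] = s, [F⁻] = 2s.
Ksp = [Pb²⁺][F⁻]^2 = s · (2s)^2 = 4s^3
Ksp = 4 × (1.794×10⁻³)^3 = 2.3×10⁻⁸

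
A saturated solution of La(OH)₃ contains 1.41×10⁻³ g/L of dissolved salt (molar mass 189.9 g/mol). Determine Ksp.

Molar solubility s = (1.41×10⁻³ g/L) / (189.9 g/mol) = 7.4250×10⁻⁶ mol/L
La(OH)₃(s) ⇌ La³⁺(aq) + 3 OH⁻(aq)
For each mole of La(OH)₃ that dissolves per liter, [La³⁺] = s and [OH⁻] = 3s; let s denote this solubility.
Ksp = [La³⁺][OH⁻]^3 = s · (3s)^3 = 27s^4
Ksp = 27 × (7.4250×10⁻⁶)^4 = 8.21×10⁻²⁰

Ksp = 8.21×10⁻²⁰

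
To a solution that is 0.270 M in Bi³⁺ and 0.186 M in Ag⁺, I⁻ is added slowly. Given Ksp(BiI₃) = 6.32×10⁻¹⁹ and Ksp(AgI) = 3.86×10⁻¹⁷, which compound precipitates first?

Precipitation of each salt begins when its ion product equals Ksp.
For BiI₃: [I⁻] = (Ksp/[Bi³⁺])^(1/3) = 1.33×10⁻⁶ M
For AgI: [I⁻] = (Ksp/[Ag⁺]) = 2.08×10⁻¹⁶ M
Since AgI needs less I⁻ to reach saturation, it precipitates first.

AgI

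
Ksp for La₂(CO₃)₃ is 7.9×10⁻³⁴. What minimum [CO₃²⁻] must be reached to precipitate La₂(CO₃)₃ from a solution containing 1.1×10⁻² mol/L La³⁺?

A salt starts to precipitate once the ion product Q reaches its Ksp.
La₂(CO₃)₃(s) ⇌ 2 La³⁺(aq) + 3 CO₃²⁻(aq)
Ksp = [La³⁺]^2[CO₃²⁻]^3 = [CO₃²⁻]^3(1.1×10⁻²)^2
[CO₃²⁻]^3 = 7.9×10⁻³⁴ / (1.1×10⁻²)^2 = 6.5×10⁻³⁰
[CO₃²⁻] = 1.9×10⁻¹⁰ mol/L

1.9×10⁻¹⁰ M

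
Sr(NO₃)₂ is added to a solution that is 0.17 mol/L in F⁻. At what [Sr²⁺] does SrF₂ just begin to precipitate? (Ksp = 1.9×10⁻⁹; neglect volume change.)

6.6×10⁻⁸ M

Precipitation begins when Q = Ksp.
SrF₂(s) ⇌ Sr²⁺(aq) + 2 F⁻(aq)
Ksp = [Sr²⁺][F⁻]^2 = [Sr²⁺](0.17)^2
[Sr²⁺] = 1.9×10⁻⁹ / (0.17)^2 = 6.6×10⁻⁸
[Sr²⁺] = 6.6×10⁻⁸ mol/L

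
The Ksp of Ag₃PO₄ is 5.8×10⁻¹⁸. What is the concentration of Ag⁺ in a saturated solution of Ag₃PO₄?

6.5×10⁻⁵ M

Ag₃PO₄(s) ⇌ 3 Ag⁺(aq) + PO₄³⁻(aq)
If s mol/L of Ag₃PO₄ dissolves, [Ag⁺] = 3s and [PO₄³⁻] = s.
Ksp = [Ag⁺]^3[PO₄³⁻] = (3s)^3 · s = 27s^4 = 5.8×10⁻¹⁸
s = 2.2×10⁻⁵ M
[Ag⁺] = 3s = 6.5×10⁻⁵ M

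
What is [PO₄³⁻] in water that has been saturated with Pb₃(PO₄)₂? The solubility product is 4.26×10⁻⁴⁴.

1.66×10⁻⁹ M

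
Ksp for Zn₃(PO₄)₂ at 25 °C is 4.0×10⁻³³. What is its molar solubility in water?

1.3×10⁻⁷ M

Zn₃(PO₄)₂(s) ⇌ 3 Zn²⁺(aq) + 2 PO₄³⁻(aq)
Let s be the molar solubility. Then [Zn²⁺] = 3s and [PO₄³⁻] = 2s.
Ksp = [Zn²⁺]^3[PO₄³⁻]^2 = (3s)^3 · (2s)^2 = 108s^5
108s^5 = 4.0×10⁻³³  ⇒  s^5 = 3.7×10⁻³⁵
Taking the 5th root, s = 1.3×10⁻⁷ mol L⁻¹.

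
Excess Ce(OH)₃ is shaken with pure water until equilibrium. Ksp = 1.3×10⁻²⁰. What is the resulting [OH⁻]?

1.4×10⁻⁵ M

Ce(OH)₃(s) ⇌ Ce³⁺(aq) + 3 OH⁻(aq)
With molar solubility s: [Ce³⁺] = s, [OH⁻] = 3s.
Ksp = [Ce³⁺][OH⁻]^3 = s · (3s)^3 = 27s^4 = 1.3×10⁻²⁰
s = 4.7×10⁻⁶ M
[OH⁻] = 3s = 1.4×10⁻⁵ M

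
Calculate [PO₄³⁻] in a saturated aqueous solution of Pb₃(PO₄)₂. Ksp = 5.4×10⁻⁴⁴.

1.7×10⁻⁹ M

Pb₃(PO₄)₂(s) ⇌ 3 Pb²⁺(aq) + 2 PO₄³⁻(aq)
With molar solubility s: [Pb²⁺] = 3s, [PO₄³⁻] = 2s.
Ksp = [Pb²⁺]^3[PO₄³⁻]^2 = (3s)^3 · (2s)^2 = 108s^5 = 5.4×10⁻⁴⁴
s = 8.7×10⁻¹⁰ mol L⁻¹
[PO₄³⁻] = 2s = 1.7×10⁻⁹ mol L⁻¹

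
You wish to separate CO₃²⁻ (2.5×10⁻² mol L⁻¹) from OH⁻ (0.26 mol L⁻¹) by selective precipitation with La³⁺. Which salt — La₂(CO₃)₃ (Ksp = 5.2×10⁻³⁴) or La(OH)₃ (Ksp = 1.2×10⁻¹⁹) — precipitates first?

Each salt precipitates once Q = Ksp for that salt.
For La₂(CO₃)₃: [La³⁺] = (Ksp/[CO₃²⁻]^3)^(1/2) = 5.8×10⁻¹⁵ mol L⁻¹
For La(OH)₃: [La³⁺] = (Ksp/[OH⁻]^3) = 6.8×10⁻¹⁸ mol L⁻¹
The smaller threshold [La³⁺] is reached first, so La(OH)₃ precipitates first.

La(OH)₃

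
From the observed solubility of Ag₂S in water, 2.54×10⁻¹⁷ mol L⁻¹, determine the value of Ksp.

Ag₂S(s) ⇌ 2 Ag⁺(aq) + S²⁻(aq)
If s mol/L of Ag₂S dissolves, [Ag⁺] = 2s and [S²⁻] = s.
Ksp = [Ag⁺]^2[S²⁻] = (2s)^2 · s = 4s^3
Ksp = 4 × (2.54×10⁻¹⁷)^3 = 6.55×10⁻⁵⁰

Ksp = 6.55×10⁻⁵⁰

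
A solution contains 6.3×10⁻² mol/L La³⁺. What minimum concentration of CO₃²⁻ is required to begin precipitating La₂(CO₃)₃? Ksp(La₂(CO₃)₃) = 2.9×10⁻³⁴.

4.2×10⁻¹¹ M

Each salt precipitates once Q = Ksp for that salt.
La₂(CO₃)₃(s) ⇌ 2 La³⁺(aq) + 3 CO₃²⁻(aq)
Ksp = [La³⁺]^2[CO₃²⁻]^3 = [CO₃²⁻]^3(6.3×10⁻²)^2
[CO₃²⁻]^3 = 2.9×10⁻³⁴ / (6.3×10⁻²)^2 = 7.3×10⁻³²
[CO₃²⁻] = 4.2×10⁻¹¹ mol/L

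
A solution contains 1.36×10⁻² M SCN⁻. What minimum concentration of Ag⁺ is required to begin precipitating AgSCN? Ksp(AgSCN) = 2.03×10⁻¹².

A salt starts to precipitate once the ion product Q reaches its Ksp.
AgSCN(s) ⇌ Ag⁺(aq) + SCN⁻(aq)
Ksp = [Ag⁺][SCN⁻] = [Ag⁺](1.36×10⁻²)
[Ag⁺] = 2.03×10⁻¹² / (1.36×10⁻²) = 1.49×10⁻¹⁰
[Ag⁺] = 1.49×10⁻¹⁰ M

1.49×10⁻¹⁰ M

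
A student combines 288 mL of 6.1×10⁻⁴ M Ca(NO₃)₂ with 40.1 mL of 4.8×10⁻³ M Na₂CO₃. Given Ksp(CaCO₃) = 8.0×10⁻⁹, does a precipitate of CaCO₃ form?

Total volume after mixing = 288 + 40.1 = 328.1 mL.
[Ca²⁺] = (6.1×10⁻⁴)(288)/328.1 = 5.4×10⁻⁴ M
[CO₃²⁻] = (4.8×10⁻³)(40.1)/328.1 = 5.9×10⁻⁴ M
Q = [Ca²⁺][CO₃²⁻] = 3.1×10⁻⁷
Since Q (3.1×10⁻⁷) exceeds Ksp (8.0×10⁻⁹), CaCO₃ will precipitate.

Yes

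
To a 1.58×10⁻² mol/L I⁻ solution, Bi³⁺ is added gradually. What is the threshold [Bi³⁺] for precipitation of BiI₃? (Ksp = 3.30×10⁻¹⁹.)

A salt starts to precipitate once the ion product Q reaches its Ksp.
BiI₃(s) ⇌ Bi³⁺(aq) + 3 I⁻(aq)
Ksp = [Bi³⁺][I⁻]^3 = [Bi³⁺](1.58×10⁻²)^3
[Bi³⁺] = 3.30×10⁻¹⁹ / (1.58×10⁻²)^3 = 8.37×10⁻¹⁴
[Bi³⁺] = 8.37×10⁻¹⁴ mol/L

8.37×10⁻¹⁴ M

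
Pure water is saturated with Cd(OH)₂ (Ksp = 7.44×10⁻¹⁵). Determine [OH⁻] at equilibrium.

2.46×10⁻⁵ M

Cd(OH)₂(s) ⇌ Cd²⁺(aq) + 2 OH⁻(aq)
For each mole of Cd(OH)₂ that dissolves per liter, [Cd²⁺] = s and [OH⁻] = 2s; let s denote this solubility.
Ksp = [Cd²⁺][OH⁻]^2 = s · (2s)^2 = 4s^3 = 7.44×10⁻¹⁵
s = 1.23×10⁻⁵ M
[OH⁻] = 2s = 2.46×10⁻⁵ M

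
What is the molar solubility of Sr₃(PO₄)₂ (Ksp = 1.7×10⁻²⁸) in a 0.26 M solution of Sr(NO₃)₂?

Sr₃(PO₄)₂(s) ⇌ 3 Sr²⁺(aq) + 2 PO₄³⁻(aq)
With Sr²⁺ already at 0.26 M and s small, take [Sr²⁺] ≈ 0.26 M and [PO₄³⁻] = 2s.
Ksp = [Sr²⁺]^3[PO₄³⁻]^2 = (0.26)^3(2s)^2
(2s)^2 = 1.7×10⁻²⁸ / (0.26)^3 = 9.7×10⁻²⁷
s = 4.9×10⁻¹⁴ M

4.9×10⁻¹⁴ M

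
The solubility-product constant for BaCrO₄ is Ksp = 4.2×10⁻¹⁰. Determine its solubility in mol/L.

BaCrO₄(s) ⇌ Ba²⁺(aq) + CrO₄²⁻(aq)
With molar solubility s: [Ba²⁺] = s, [CrO₄²⁻] = s.
Ksp = [Ba²⁺][CrO₄²⁻] = s · s = s^2
s^2 = 4.2×10⁻¹⁰
Taking the 2nd root, s = 2.0×10⁻⁵ mol/L.

2.0×10⁻⁵ M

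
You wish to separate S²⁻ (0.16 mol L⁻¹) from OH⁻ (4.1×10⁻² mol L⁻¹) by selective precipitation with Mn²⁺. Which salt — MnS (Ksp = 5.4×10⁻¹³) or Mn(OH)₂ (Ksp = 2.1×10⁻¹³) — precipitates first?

MnS

Each salt precipitates once Q = Ksp for that salt.
For MnS: [Mn²⁺] = (Ksp/[S²⁻]) = 3.4×10⁻¹² mol L⁻¹
For Mn(OH)₂: [Mn²⁺] = (Ksp/[OH⁻]^2) = 1.2×10⁻¹⁰ mol L⁻¹
The smaller threshold [Mn²⁺] is reached first, so MnS precipitates first.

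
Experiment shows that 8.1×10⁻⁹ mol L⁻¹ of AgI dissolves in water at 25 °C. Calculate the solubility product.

Ksp = 6.6×10⁻¹⁷

AgI(s) ⇌ Ag⁺(aq) + I⁻(aq)
For each mole of AgI that dissolves per liter, [Ag⁺] = s and [I⁻] = s; let s denote this solubility.
Ksp = [Ag⁺][I⁻] = s · s = s^2
Ksp = (8.1×10⁻⁹)^2 = 6.6×10⁻¹⁷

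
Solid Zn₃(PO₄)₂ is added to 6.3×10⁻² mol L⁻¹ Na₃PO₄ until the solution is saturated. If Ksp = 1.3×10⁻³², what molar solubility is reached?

5.0×10⁻¹¹ M

Zn₃(PO₄)₂(s) ⇌ 3 Zn²⁺(aq) + 2 PO₄³⁻(aq)
PO₄³⁻ is already present at 6.3×10⁻² mol L⁻¹. If s mol/L of Zn₃(PO₄)₂ dissolves, [Zn²⁺] = 3s while [PO₄³⁻] ≈ 6.3×10⁻² mol L⁻¹.
Ksp = [Zn²⁺]^3[PO₄³⁻]^2 = (3s)^3(6.3×10⁻²)^2
(3s)^3 = 1.3×10⁻³² / (6.3×10⁻²)^2 = 3.3×10⁻³⁰
s = 5.0×10⁻¹¹ mol L⁻¹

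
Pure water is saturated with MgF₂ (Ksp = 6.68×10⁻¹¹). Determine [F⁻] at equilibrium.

MgF₂(s) ⇌ Mg²⁺(aq) + 2 F⁻(aq)
Call the molar solubility s, so that [Mg²⁺] = s and [F⁻] = 2s.
Ksp = [Mg²⁺][F⁻]^2 = s · (2s)^2 = 4s^3 = 6.68×10⁻¹¹
s = 2.56×10⁻⁴ M
[F⁻] = 2s = 5.11×10⁻⁴ M

5.11×10⁻⁴ M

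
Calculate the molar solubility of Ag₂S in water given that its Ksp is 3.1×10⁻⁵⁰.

2.0×10⁻¹⁷ M

Ag₂S(s) ⇌ 2 Ag⁺(aq) + S²⁻(aq)
If s mol/L of Ag₂S dissolves, [Ag⁺] = 2s and [S²⁻] = s.
Ksp = [Ag⁺]^2[S²⁻] = (2s)^2 · s = 4s^3
4s^3 = 3.1×10⁻⁵⁰  ⇒  s^3 = 7.8×10⁻⁵¹
s = (7.8×10⁻⁵¹)^(1/3) = 2.0×10⁻¹⁷ M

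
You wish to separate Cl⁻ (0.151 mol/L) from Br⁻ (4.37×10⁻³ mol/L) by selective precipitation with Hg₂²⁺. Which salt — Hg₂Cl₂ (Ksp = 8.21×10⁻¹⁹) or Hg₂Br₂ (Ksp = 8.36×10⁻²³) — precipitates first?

A salt starts to precipitate once the ion product Q reaches its Ksp.
For Hg₂Cl₂: [Hg₂²⁺] = (Ksp/[Cl⁻]^2) = 3.60×10⁻¹⁷ mol/L
For Hg₂Br₂: [Hg₂²⁺] = (Ksp/[Br⁻]^2) = 4.38×10⁻¹⁸ mol/L
Hg₂Br₂ requires the lower [Hg₂²⁺], so it precipitates first.

Hg₂Br₂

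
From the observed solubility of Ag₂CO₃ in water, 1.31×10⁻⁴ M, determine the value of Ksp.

Ag₂CO₃(s) ⇌ 2 Ag⁺(aq) + CO₃²⁻(aq)
Call the molar solubility s, so that [Ag⁺] = 2s and [CO₃²⁻] = s.
Ksp = [Ag⁺]^2[CO₃²⁻] = (2s)^2 · s = 4s^3
Ksp = 4 × (1.31×10⁻⁴)^3 = 8.99×10⁻¹²

Ksp = 8.99×10⁻¹²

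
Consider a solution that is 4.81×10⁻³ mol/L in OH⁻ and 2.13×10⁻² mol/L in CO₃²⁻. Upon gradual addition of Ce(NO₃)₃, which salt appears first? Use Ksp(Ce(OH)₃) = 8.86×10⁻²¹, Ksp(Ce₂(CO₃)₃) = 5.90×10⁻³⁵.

The threshold for precipitation is Q = Ksp.
For Ce(OH)₃: [Ce³⁺] = (Ksp/[OH⁻]^3) = 7.96×10⁻¹⁴ mol/L
For Ce₂(CO₃)₃: [Ce³⁺] = (Ksp/[CO₃²⁻]^3)^(1/2) = 2.47×10⁻¹⁵ mol/L
The smaller threshold [Ce³⁺] is reached first, so Ce₂(CO₃)₃ precipitates first.

Ce₂(CO₃)₃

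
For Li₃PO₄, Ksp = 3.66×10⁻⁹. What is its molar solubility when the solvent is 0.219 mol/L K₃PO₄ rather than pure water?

8.52×10⁻⁴ M

Li₃PO₄(s) ⇌ 3 Li⁺(aq) + PO₄³⁻(aq)
The solution already contains PO₄³⁻ at 0.219 mol/L. Let s be the molar solubility of Li₃PO₄.
[PO₄³⁻] ≈ 0.219 mol/L (common ion dominates); [Li⁺] = 3s.
Ksp = [Li⁺]^3[PO₄³⁻] = (3s)^3(0.219)
(3s)^3 = 3.66×10⁻⁹ / (0.219) = 1.67×10⁻⁸
s = 8.52×10⁻⁴ mol/L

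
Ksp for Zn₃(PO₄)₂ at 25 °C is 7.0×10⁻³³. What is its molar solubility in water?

1.5×10⁻⁷ M

Zn₃(PO₄)₂(s) ⇌ 3 Zn²⁺(aq) + 2 PO₄³⁻(aq)
Let s be the molar solubility. Then [Zn²⁺] = 3s and [PO₄³⁻] = 2s.
Ksp = [Zn²⁺]^3[PO₄³⁻]^2 = (3s)^3 · (2s)^2 = 108s^5
108s^5 = 7.0×10⁻³³  ⇒  s^5 = 6.5×10⁻³⁵
Taking the 5th root, s = 1.5×10⁻⁷ mol/L.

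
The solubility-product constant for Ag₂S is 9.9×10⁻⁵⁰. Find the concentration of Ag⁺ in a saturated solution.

Ag₂S(s) ⇌ 2 Ag⁺(aq) + S²⁻(aq)
With molar solubility s: [Ag⁺] = 2s, [S²⁻] = s.
Ksp = [Ag⁺]^2[S²⁻] = (2s)^2 · s = 4s^3 = 9.9×10⁻⁵⁰
s = 2.9×10⁻¹⁷ mol/L
[Ag⁺] = 2s = 5.8×10⁻¹⁷ mol/L

5.8×10⁻¹⁷ M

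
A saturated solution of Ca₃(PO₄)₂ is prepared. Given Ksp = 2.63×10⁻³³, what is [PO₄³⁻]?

2.39×10⁻⁷ M

Ca₃(PO₄)₂(s) ⇌ 3 Ca²⁺(aq) + 2 PO₄³⁻(aq)
Call the molar solubility s, so that [Ca²⁺] = 3s and [PO₄³⁻] = 2s.
Ksp = [Ca²⁺]^3[PO₄³⁻]^2 = (3s)^3 · (2s)^2 = 108s^5 = 2.63×10⁻³³
s = 1.19×10⁻⁷ mol L⁻¹
[PO₄³⁻] = 2s = 2.39×10⁻⁷ mol L⁻¹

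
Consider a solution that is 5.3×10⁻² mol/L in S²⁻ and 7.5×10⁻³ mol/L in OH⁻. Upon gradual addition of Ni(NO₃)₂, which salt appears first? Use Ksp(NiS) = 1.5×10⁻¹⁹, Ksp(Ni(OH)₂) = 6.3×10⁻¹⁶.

NiS

The threshold for precipitation is Q = Ksp.
For NiS: [Ni²⁺] = (Ksp/[S²⁻]) = 2.8×10⁻¹⁸ mol/L
For Ni(OH)₂: [Ni²⁺] = (Ksp/[OH⁻]^2) = 1.1×10⁻¹¹ mol/L
NiS requires the lower [Ni²⁺], so it precipitates first.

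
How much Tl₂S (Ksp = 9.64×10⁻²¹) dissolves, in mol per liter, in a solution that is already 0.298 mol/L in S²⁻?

Tl₂S(s) ⇌ 2 Tl⁺(aq) + S²⁻(aq)
With S²⁻ already at 0.298 mol/L and s small, take [S²⁻] ≈ 0.298 mol/L and [Tl⁺] = 2s.
Ksp = [Tl⁺]^2[S²⁻] = (2s)^2(0.298)
(2s)^2 = 9.64×10⁻²¹ / (0.298) = 3.23×10⁻²⁰
s = 8.99×10⁻¹¹ mol/L

8.99×10⁻¹¹ M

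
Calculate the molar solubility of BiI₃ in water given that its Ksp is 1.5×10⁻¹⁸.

BiI₃(s) ⇌ Bi³⁺(aq) + 3 I⁻(aq)
If s mol/L of BiI₃ dissolves, [Bi³⁺] = s and [I⁻] = 3s.
Ksp = [Bi³⁺][I⁻]^3 = s · (3s)^3 = 27s^4
27s^4 = 1.5×10⁻¹⁸  ⇒  s^4 = 5.6×10⁻²⁰
s = (5.6×10⁻²⁰)^(1/4) = 1.5×10⁻⁵ mol L⁻¹

1.5×10⁻⁵ M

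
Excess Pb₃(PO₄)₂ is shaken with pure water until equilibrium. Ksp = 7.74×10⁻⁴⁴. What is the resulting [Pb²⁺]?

Pb₃(PO₄)₂(s) ⇌ 3 Pb²⁺(aq) + 2 PO₄³⁻(aq)
For each mole of Pb₃(PO₄)₂ that dissolves per liter, [Pb²⁺] = 3s and [PO₄³⁻] = 2s; let s denote this solubility.
Ksp = [Pb²⁺]^3[PO₄³⁻]^2 = (3s)^3 · (2s)^2 = 108s^5 = 7.74×10⁻⁴⁴
s = 9.36×10⁻¹⁰ mol L⁻¹
[Pb²⁺] = 3s = 2.81×10⁻⁹ mol L⁻¹

2.81×10⁻⁹ M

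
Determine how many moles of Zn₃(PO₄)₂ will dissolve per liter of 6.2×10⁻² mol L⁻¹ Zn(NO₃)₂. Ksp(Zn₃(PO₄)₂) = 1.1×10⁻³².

Zn₃(PO₄)₂(s) ⇌ 3 Zn²⁺(aq) + 2 PO₄³⁻(aq)
Zn²⁺ is already present at 6.2×10⁻² mol L⁻¹. If s mol/L of Zn₃(PO₄)₂ dissolves, [PO₄³⁻] = 2s while [Zn²⁺] ≈ 6.2×10⁻² mol L⁻¹.
Ksp = [Zn²⁺]^3[PO₄³⁻]^2 = (6.2×10⁻²)^3(2s)^2
(2s)^2 = 1.1×10⁻³² / (6.2×10⁻²)^3 = 4.6×10⁻²⁹
s = 3.4×10⁻¹⁵ mol L⁻¹

3.4×10⁻¹⁵ M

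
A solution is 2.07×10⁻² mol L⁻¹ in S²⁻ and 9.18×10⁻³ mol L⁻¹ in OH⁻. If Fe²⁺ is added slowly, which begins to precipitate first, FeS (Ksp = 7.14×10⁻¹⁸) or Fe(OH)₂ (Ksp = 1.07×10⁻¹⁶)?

Precipitation begins when Q = Ksp.
For FeS: [Fe²⁺] = (Ksp/[S²⁻]) = 3.45×10⁻¹⁶ mol L⁻¹
For Fe(OH)₂: [Fe²⁺] = (Ksp/[OH⁻]^2) = 1.27×10⁻¹² mol L⁻¹
Since FeS needs less Fe²⁺ to reach saturation, it precipitates first.

FeS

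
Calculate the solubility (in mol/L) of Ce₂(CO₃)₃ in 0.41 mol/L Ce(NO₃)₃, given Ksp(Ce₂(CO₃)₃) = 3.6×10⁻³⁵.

Ce₂(CO₃)₃(s) ⇌ 2 Ce³⁺(aq) + 3 CO₃²⁻(aq)
With Ce³⁺ already at 0.41 mol/L and s small, take [Ce³⁺] ≈ 0.41 mol/L and [CO₃²⁻] = 3s.
Ksp = [Ce³⁺]^2[CO₃²⁻]^3 = (0.41)^2(3s)^3
(3s)^3 = 3.6×10⁻³⁵ / (0.41)^2 = 2.1×10⁻³⁴
s = 2.0×10⁻¹² mol/L

2.0×10⁻¹² M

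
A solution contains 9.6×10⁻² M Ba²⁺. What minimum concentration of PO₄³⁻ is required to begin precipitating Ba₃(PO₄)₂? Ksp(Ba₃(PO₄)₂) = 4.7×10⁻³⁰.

7.3×10⁻¹⁴ M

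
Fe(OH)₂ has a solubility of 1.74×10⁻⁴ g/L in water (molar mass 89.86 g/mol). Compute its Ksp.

Molar solubility s = (1.74×10⁻⁴ g/L) / (89.86 g/mol) = 1.9363×10⁻⁶ mol/L
Fe(OH)₂(s) ⇌ Fe²⁺(aq) + 2 OH⁻(aq)
Let s be the molar solubility. Then [Fe²⁺] = s and [OH⁻] = 2s.
Ksp = [Fe²⁺][OH⁻]^2 = s · (2s)^2 = 4s^3
Ksp = 4 × (1.9363×10⁻⁶)^3 = 2.90×10⁻¹⁷

Ksp = 2.90×10⁻¹⁷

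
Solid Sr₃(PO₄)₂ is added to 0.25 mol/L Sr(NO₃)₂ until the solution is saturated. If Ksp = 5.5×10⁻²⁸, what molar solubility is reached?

Sr₃(PO₄)₂(s) ⇌ 3 Sr²⁺(aq) + 2 PO₄³⁻(aq)
Let s be the solubility of Sr₃(PO₄)₂ here. The common ion gives [Sr²⁺] ≈ 0.25 mol/L, and [PO₄³⁻] = 2s.
Ksp = [Sr²⁺]^3[PO₄³⁻]^2 = (0.25)^3(2s)^2
(2s)^2 = 5.5×10⁻²⁸ / (0.25)^3 = 3.5×10⁻²⁶
s = 9.4×10⁻¹⁴ mol/L

9.4×10⁻¹⁴ M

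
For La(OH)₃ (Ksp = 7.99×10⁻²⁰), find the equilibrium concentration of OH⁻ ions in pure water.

La(OH)₃(s) ⇌ La³⁺(aq) + 3 OH⁻(aq)
If s mol/L of La(OH)₃ dissolves, [La³⁺] = s and [OH⁻] = 3s.
Ksp = [La³⁺][OH⁻]^3 = s · (3s)^3 = 27s^4 = 7.99×10⁻²⁰
s = 7.38×10⁻⁶ mol/L
[OH⁻] = 3s = 2.21×10⁻⁵ mol/L

2.21×10⁻⁵ M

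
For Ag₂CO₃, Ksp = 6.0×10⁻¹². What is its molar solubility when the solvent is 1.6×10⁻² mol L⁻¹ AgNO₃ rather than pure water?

2.3×10⁻⁸ M

Ag₂CO₃(s) ⇌ 2 Ag⁺(aq) + CO₃²⁻(aq)
With Ag⁺ already at 1.6×10⁻² mol L⁻¹ and s small, take [Ag⁺] ≈ 1.6×10⁻² mol L⁻¹ and [CO₃²⁻] = s.
Ksp = [Ag⁺]^2[CO₃²⁻] = (1.6×10⁻²)^2s
s = 6.0×10⁻¹² / (1.6×10⁻²)^2 = 2.3×10⁻⁸
s = 2.3×10⁻⁸ mol L⁻¹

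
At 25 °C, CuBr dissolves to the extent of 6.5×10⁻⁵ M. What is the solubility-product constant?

Ksp = 4.2×10⁻⁹

CuBr(s) ⇌ Cu⁺(aq) + Br⁻(aq)
If s mol/L of CuBr dissolves, [Cu⁺] = s and [Br⁻] = s.
Ksp = [Cu⁺][Br⁻] = s · s = s^2
Ksp = (6.5×10⁻⁵)^2 = 4.2×10⁻⁹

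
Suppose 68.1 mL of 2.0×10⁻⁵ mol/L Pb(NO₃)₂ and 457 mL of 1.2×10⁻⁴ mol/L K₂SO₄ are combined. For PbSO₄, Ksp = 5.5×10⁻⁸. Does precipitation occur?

After mixing, V = 68.1 mL + 457 mL = 525.1 mL.
[Pb²⁺] = (2.0×10⁻⁵)(68.1)/525.1 = 2.6×10⁻⁶ mol/L
[SO₄²⁻] = (1.2×10⁻⁴)(457)/525.1 = 1.0×10⁻⁴ mol/L
Q = [Pb²⁺][SO₄²⁻] = 2.7×10⁻¹⁰
Since Q (2.7×10⁻¹⁰) is less than Ksp (5.5×10⁻⁸), no PbSO₄ precipitates.

No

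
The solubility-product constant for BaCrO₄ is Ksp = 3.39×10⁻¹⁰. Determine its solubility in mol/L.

BaCrO₄(s) ⇌ Ba²⁺(aq) + CrO₄²⁻(aq)
If s mol/L of BaCrO₄ dissolves, [Ba²⁺] = s and [CrO₄²⁻] = s.
Ksp = [Ba²⁺][CrO₄²⁻] = s · s = s^2
s^2 = 3.39×10⁻¹⁰
s = 1.84×10⁻⁵ mol L⁻¹

1.84×10⁻⁵ M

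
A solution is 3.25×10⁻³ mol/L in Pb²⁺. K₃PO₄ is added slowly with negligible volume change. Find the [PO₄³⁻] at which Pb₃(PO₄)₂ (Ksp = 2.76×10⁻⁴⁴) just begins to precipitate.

Each salt precipitates once Q = Ksp for that salt.
Pb₃(PO₄)₂(s) ⇌ 3 Pb²⁺(aq) + 2 PO₄³⁻(aq)
Ksp = [Pb²⁺]^3[PO₄³⁻]^2 = [PO₄³⁻]^2(3.25×10⁻³)^3
[PO₄³⁻]^2 = 2.76×10⁻⁴⁴ / (3.25×10⁻³)^3 = 8.04×10⁻³⁷
[PO₄³⁻] = 8.97×10⁻¹⁹ mol/L

8.97×10⁻¹⁹ M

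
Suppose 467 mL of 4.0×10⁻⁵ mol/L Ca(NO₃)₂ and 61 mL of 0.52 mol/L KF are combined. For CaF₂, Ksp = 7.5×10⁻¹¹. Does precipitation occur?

Yes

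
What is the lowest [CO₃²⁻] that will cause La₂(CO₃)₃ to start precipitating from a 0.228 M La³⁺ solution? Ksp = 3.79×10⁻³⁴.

1.94×10⁻¹¹ M

The threshold for precipitation is Q = Ksp.
La₂(CO₃)₃(s) ⇌ 2 La³⁺(aq) + 3 CO₃²⁻(aq)
Ksp = [La³⁺]^2[CO₃²⁻]^3 = [CO₃²⁻]^3(0.228)^2
[CO₃²⁻]^3 = 3.79×10⁻³⁴ / (0.228)^2 = 7.29×10⁻³³
[CO₃²⁻] = 1.94×10⁻¹¹ M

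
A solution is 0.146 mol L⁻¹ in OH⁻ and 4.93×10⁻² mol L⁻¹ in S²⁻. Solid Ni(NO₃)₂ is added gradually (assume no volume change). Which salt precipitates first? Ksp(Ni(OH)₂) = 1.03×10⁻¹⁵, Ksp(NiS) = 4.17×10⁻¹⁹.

Precipitation begins when Q = Ksp.
For Ni(OH)₂: [Ni²⁺] = (Ksp/[OH⁻]^2) = 4.83×10⁻¹⁴ mol L⁻¹
For NiS: [Ni²⁺] = (Ksp/[S²⁻]) = 8.46×10⁻¹⁸ mol L⁻¹
Since NiS needs less Ni²⁺ to reach saturation, it precipitates first.

NiS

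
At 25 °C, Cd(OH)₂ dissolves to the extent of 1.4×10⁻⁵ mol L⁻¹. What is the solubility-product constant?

Ksp = 1.1×10⁻¹⁴

Cd(OH)₂(s) ⇌ Cd²⁺(aq) + 2 OH⁻(aq)
If s mol/L of Cd(OH)₂ dissolves, [Cd²⁺] = s and [OH⁻] = 2s.
Ksp = [Cd²⁺][OH⁻]^2 = s · (2s)^2 = 4s^3
Ksp = 4 × (1.4×10⁻⁵)^3 = 1.1×10⁻¹⁴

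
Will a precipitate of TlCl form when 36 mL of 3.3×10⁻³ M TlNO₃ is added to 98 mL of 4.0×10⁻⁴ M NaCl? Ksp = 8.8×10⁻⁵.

Total volume after mixing = 36 + 98 = 134 mL.
[Tl⁺] = (3.3×10⁻³)(36)/134 = 8.9×10⁻⁴ M
[Cl⁻] = (4.0×10⁻⁴)(98)/134 = 2.9×10⁻⁴ M
Q = [Tl⁺][Cl⁻] = 2.6×10⁻⁷
Q = 2.6×10⁻⁷ < Ksp = 8.8×10⁻⁵, so the solution is unsaturated and no precipitate forms.

No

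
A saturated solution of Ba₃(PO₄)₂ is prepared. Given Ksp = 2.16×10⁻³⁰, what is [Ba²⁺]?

Ba₃(PO₄)₂(s) ⇌ 3 Ba²⁺(aq) + 2 PO₄³⁻(aq)
If s mol/L of Ba₃(PO₄)₂ dissolves, [Ba²⁺] = 3s and [PO₄³⁻] = 2s.
Ksp = [Ba²⁺]^3[PO₄³⁻]^2 = (3s)^3 · (2s)^2 = 108s^5 = 2.16×10⁻³⁰
s = 4.57×10⁻⁷ mol/L
[Ba²⁺] = 3s = 1.37×10⁻⁶ mol/L

1.37×10⁻⁶ M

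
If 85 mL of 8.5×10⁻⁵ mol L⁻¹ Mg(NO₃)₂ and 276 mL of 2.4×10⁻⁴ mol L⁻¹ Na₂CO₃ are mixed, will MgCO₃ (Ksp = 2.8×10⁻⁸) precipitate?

No

Total volume after mixing = 85 + 276 = 361 mL.
[Mg²⁺] = (8.5×10⁻⁵)(85)/361 = 2.0×10⁻⁵ mol L⁻¹
[CO₃²⁻] = (2.4×10⁻⁴)(276)/361 = 1.8×10⁻⁴ mol L⁻¹
Q = [Mg²⁺][CO₃²⁻] = 3.7×10⁻⁹
Q < Ksp (3.7×10⁻⁹ vs 2.8×10⁻⁸); the solution remains unsaturated and no precipitate forms.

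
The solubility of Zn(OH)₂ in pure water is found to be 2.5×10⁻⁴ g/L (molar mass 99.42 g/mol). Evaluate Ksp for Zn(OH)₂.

Convert to molarity: s = 2.5×10⁻⁴ / 99.42 = 2.515×10⁻⁶ mol/L
Zn(OH)₂(s) ⇌ Zn²⁺(aq) + 2 OH⁻(aq)
Call the molar solubility s, so that [Zn²⁺] = s and [OH⁻] = 2s.
Ksp = [Zn²⁺][OH⁻]^2 = s · (2s)^2 = 4s^3
Ksp = 4 × (2.515×10⁻⁶)^3 = 6.4×10⁻¹⁷

Ksp = 6.4×10⁻¹⁷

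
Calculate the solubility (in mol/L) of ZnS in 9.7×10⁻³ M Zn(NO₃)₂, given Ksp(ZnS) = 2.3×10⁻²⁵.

2.4×10⁻²³ M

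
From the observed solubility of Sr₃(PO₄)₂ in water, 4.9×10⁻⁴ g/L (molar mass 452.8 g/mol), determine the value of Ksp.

Molar solubility s = (4.9×10⁻⁴ g/L) / (452.8 g/mol) = 1.082×10⁻⁶ mol/L
Sr₃(PO₄)₂(s) ⇌ 3 Sr²⁺(aq) + 2 PO₄³⁻(aq)
If s mol/L of Sr₃(PO₄)₂ dissolves, [Sr²⁺] = 3s and [PO₄³⁻] = 2s.
Ksp = [Sr²⁺]^3[PO₄³⁻]^2 = (3s)^3 · (2s)^2 = 108s^5
Ksp = 108 × (1.082×10⁻⁶)^5 = 1.6×10⁻²⁸

Ksp = 1.6×10⁻²⁸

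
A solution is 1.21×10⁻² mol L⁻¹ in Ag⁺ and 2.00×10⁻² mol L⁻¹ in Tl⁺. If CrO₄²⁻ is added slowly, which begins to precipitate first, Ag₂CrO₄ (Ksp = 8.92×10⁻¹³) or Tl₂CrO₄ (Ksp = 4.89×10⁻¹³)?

Tl₂CrO₄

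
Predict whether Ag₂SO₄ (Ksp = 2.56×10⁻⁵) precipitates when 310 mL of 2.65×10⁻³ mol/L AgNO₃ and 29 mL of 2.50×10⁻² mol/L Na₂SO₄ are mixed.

The combined volume is 339 mL.
[Ag⁺] = (2.65×10⁻³)(310)/339 = 2.42×10⁻³ mol/L
[SO₄²⁻] = (2.50×10⁻²)(29)/339 = 2.14×10⁻³ mol/L
Q = [Ag⁺]^2[SO₄²⁻] = 1.26×10⁻⁸
Q = 1.26×10⁻⁸ < Ksp = 2.56×10⁻⁵, so the solution is unsaturated and no precipitate forms.

No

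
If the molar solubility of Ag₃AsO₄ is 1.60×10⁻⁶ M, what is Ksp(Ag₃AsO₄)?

Ksp = 1.77×10⁻²²

Ag₃AsO₄(s) ⇌ 3 Ag⁺(aq) + AsO₄³⁻(aq)
For each mole of Ag₃AsO₄ that dissolves per liter, [Ag⁺] = 3s and [AsO₄³⁻] = s; let s denote this solubility.
Ksp = [Ag⁺]^3[AsO₄³⁻] = (3s)^3 · s = 27s^4
Ksp = 27 × (1.60×10⁻⁶)^4 = 1.77×10⁻²²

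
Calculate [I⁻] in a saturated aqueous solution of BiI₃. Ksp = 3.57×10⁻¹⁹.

BiI₃(s) ⇌ Bi³⁺(aq) + 3 I⁻(aq)
With molar solubility s: [Bi³⁺] = s, [I⁻] = 3s.
Ksp = [Bi³⁺][I⁻]^3 = s · (3s)^3 = 27s^4 = 3.57×10⁻¹⁹
s = 1.07×10⁻⁵ mol/L
[I⁻] = 3s = 3.22×10⁻⁵ mol/L

3.22×10⁻⁵ M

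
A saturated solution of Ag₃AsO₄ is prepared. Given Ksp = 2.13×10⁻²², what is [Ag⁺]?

5.03×10⁻⁶ M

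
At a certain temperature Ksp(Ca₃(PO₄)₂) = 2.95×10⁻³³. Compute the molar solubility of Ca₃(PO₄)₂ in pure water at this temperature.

1.22×10⁻⁷ M

Ca₃(PO₄)₂(s) ⇌ 3 Ca²⁺(aq) + 2 PO₄³⁻(aq)
With molar solubility s: [Ca²⁺] = 3s, [PO₄³⁻] = 2s.
Ksp = [Ca²⁺]^3[PO₄³⁻]^2 = (3s)^3 · (2s)^2 = 108s^5
108s^5 = 2.95×10⁻³³  ⇒  s^5 = 2.73×10⁻³⁵
s = (2.73×10⁻³⁵)^(1/5) = 1.22×10⁻⁷ M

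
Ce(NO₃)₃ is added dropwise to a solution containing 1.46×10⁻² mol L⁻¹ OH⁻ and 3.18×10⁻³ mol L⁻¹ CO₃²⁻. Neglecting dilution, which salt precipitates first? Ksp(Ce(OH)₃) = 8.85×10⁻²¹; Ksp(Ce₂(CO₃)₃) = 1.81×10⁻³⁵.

Each salt precipitates once Q = Ksp for that salt.
For Ce(OH)₃: [Ce³⁺] = (Ksp/[OH⁻]^3) = 2.84×10⁻¹⁵ mol L⁻¹
For Ce₂(CO₃)₃: [Ce³⁺] = (Ksp/[CO₃²⁻]^3)^(1/2) = 2.37×10⁻¹⁴ mol L⁻¹
The smaller threshold [Ce³⁺] is reached first, so Ce(OH)₃ precipitates first.

Ce(OH)₃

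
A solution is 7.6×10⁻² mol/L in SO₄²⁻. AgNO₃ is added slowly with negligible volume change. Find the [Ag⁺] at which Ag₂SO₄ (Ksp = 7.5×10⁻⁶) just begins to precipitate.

9.9×10⁻³ M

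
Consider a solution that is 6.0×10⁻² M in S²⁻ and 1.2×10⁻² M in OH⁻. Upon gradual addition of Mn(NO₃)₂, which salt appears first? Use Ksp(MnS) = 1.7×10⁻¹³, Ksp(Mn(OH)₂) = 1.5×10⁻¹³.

The threshold for precipitation is Q = Ksp.
For MnS: [Mn²⁺] = (Ksp/[S²⁻]) = 2.8×10⁻¹² M
For Mn(OH)₂: [Mn²⁺] = (Ksp/[OH⁻]^2) = 1.0×10⁻⁹ M
Since MnS needs less Mn²⁺ to reach saturation, it precipitates first.

MnS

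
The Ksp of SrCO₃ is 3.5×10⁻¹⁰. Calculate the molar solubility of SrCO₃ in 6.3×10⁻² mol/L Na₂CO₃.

5.6×10⁻⁹ M

SrCO₃(s) ⇌ Sr²⁺(aq) + CO₃²⁻(aq)
Let s be the solubility of SrCO₃ here. The common ion gives [CO₃²⁻] ≈ 6.3×10⁻² mol/L, and [Sr²⁺] = s.
Ksp = [Sr²⁺][CO₃²⁻] = s(6.3×10⁻²)
s = 3.5×10⁻¹⁰ / (6.3×10⁻²) = 5.6×10⁻⁹
s = 5.6×10⁻⁹ mol/L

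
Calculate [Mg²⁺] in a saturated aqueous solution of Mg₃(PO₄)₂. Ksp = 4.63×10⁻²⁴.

2.53×10⁻⁵ M

Mg₃(PO₄)₂(s) ⇌ 3 Mg²⁺(aq) + 2 PO₄³⁻(aq)
Call the molar solubility s, so that [Mg²⁺] = 3s and [PO₄³⁻] = 2s.
Ksp = [Mg²⁺]^3[PO₄³⁻]^2 = (3s)^3 · (2s)^2 = 108s^5 = 4.63×10⁻²⁴
s = 8.44×10⁻⁶ M
[Mg²⁺] = 3s = 2.53×10⁻⁵ M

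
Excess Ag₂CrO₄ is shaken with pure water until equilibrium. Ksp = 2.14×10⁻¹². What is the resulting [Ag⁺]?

1.62×10⁻⁴ M

Ag₂CrO₄(s) ⇌ 2 Ag⁺(aq) + CrO₄²⁻(aq)
With molar solubility s: [Ag⁺] = 2s, [CrO₄²⁻] = s.
Ksp = [Ag⁺]^2[CrO₄²⁻] = (2s)^2 · s = 4s^3 = 2.14×10⁻¹²
s = 8.12×10⁻⁵ mol L⁻¹
[Ag⁺] = 2s = 1.62×10⁻⁴ mol L⁻¹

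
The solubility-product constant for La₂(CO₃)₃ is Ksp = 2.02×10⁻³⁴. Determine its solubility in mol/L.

La₂(CO₃)₃(s) ⇌ 2 La³⁺(aq) + 3 CO₃²⁻(aq)
If s mol/L of La₂(CO₃)₃ dissolves, [La³⁺] = 2s and [CO₃²⁻] = 3s.
Ksp = [La³⁺]^2[CO₃²⁻]^3 = (2s)^2 · (3s)^3 = 108s^5
108s^5 = 2.02×10⁻³⁴  ⇒  s^5 = 1.87×10⁻³⁶
s = 7.15×10⁻⁸ mol L⁻¹

7.15×10⁻⁸ M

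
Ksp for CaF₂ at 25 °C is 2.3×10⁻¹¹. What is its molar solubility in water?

1.8×10⁻⁴ M

CaF₂(s) ⇌ Ca²⁺(aq) + 2 F⁻(aq)
If s mol/L of CaF₂ dissolves, [Ca²⁺] = s and [F⁻] = 2s.
Ksp = [Ca²⁺][F⁻]^2 = s · (2s)^2 = 4s^3
4s^3 = 2.3×10⁻¹¹  ⇒  s^3 = 5.8×10⁻¹²
Taking the 3rd root, s = 1.8×10⁻⁴ M.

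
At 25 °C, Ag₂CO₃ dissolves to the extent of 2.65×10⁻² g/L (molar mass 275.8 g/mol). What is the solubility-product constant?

s = (2.65×10⁻² g L⁻¹)/(275.8 g mol⁻¹) = 9.6084×10⁻⁵ M
Ag₂CO₃(s) ⇌ 2 Ag⁺(aq) + CO₃²⁻(aq)
Let s be the molar solubility. Then [Ag⁺] = 2s and [CO₃²⁻] = s.
Ksp = [Ag⁺]^2[CO₃²⁻] = (2s)^2 · s = 4s^3
Ksp = 4 × (9.6084×10⁻⁵)^3 = 3.55×10⁻¹²

Ksp = 3.55×10⁻¹²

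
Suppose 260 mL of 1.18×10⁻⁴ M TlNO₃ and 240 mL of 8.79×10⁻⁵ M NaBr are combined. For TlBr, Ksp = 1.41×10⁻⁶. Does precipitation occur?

No

Total volume after mixing = 260 + 240 = 500 mL.
[Tl⁺] = (1.18×10⁻⁴)(260)/500 = 6.14×10⁻⁵ M
[Br⁻] = (8.79×10⁻⁵)(240)/500 = 4.22×10⁻⁵ M
Q = [Tl⁺][Br⁻] = 2.59×10⁻⁹
Q = 2.59×10⁻⁹ < Ksp = 1.41×10⁻⁶, so the solution is unsaturated and no precipitate forms.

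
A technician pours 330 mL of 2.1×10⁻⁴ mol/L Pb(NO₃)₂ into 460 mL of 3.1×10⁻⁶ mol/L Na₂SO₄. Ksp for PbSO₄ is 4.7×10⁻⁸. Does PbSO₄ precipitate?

No

Total volume after mixing = 330 + 460 = 790 mL.
[Pb²⁺] = (2.1×10⁻⁴)(330)/790 = 8.8×10⁻⁵ mol/L
[SO₄²⁻] = (3.1×10⁻⁶)(460)/790 = 1.8×10⁻⁶ mol/L
Q = [Pb²⁺][SO₄²⁻] = 1.6×10⁻¹⁰
Since Q (1.6×10⁻¹⁰) is less than Ksp (4.7×10⁻⁸), no PbSO₄ precipitates.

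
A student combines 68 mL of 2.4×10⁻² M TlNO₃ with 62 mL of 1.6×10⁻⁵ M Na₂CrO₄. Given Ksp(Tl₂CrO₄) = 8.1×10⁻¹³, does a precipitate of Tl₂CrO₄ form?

Yes

Total volume after mixing = 68 + 62 = 130 mL.
[Tl⁺] = (2.4×10⁻²)(68)/130 = 1.3×10⁻² M
[CrO₄²⁻] = (1.6×10⁻⁵)(62)/130 = 7.6×10⁻⁶ M
Q = [Tl⁺]^2[CrO₄²⁻] = 1.2×10⁻⁹
Since Q (1.2×10⁻⁹) exceeds Ksp (8.1×10⁻¹³), Tl₂CrO₄ will precipitate.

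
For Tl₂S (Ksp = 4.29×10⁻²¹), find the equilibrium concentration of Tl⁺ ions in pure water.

Tl₂S(s) ⇌ 2 Tl⁺(aq) + S²⁻(aq)
With molar solubility s: [Tl⁺] = 2s, [S²⁻] = s.
Ksp = [Tl⁺]^2[S²⁻] = (2s)^2 · s = 4s^3 = 4.29×10⁻²¹
s = 1.02×10⁻⁷ mol/L
[Tl⁺] = 2s = 2.05×10⁻⁷ mol/L

2.05×10⁻⁷ M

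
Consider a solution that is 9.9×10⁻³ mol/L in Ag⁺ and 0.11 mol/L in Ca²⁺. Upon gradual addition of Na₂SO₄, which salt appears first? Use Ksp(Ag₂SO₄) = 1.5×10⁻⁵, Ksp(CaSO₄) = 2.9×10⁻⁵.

CaSO₄

Precipitation of each salt begins when its ion product equals Ksp.
For Ag₂SO₄: [SO₄²⁻] = (Ksp/[Ag⁺]^2) = 0.15 mol/L
For CaSO₄: [SO₄²⁻] = (Ksp/[Ca²⁺]) = 2.6×10⁻⁴ mol/L
The smaller threshold [SO₄²⁻] is reached first, so CaSO₄ precipitates first.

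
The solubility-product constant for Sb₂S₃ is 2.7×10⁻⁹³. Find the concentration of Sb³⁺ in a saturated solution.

Sb₂S₃(s) ⇌ 2 Sb³⁺(aq) + 3 S²⁻(aq)
With molar solubility s: [Sb³⁺] = 2s, [S²⁻] = 3s.
Ksp = [Sb³⁺]^2[S²⁻]^3 = (2s)^2 · (3s)^3 = 108s^5 = 2.7×10⁻⁹³
s = 1.2×10⁻¹⁹ mol L⁻¹
[Sb³⁺] = 2s = 2.4×10⁻¹⁹ mol L⁻¹

2.4×10⁻¹⁹ M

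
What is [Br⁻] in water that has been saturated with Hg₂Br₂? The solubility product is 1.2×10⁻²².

6.2×10⁻⁸ M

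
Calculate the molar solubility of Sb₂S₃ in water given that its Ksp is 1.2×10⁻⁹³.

Sb₂S₃(s) ⇌ 2 Sb³⁺(aq) + 3 S²⁻(aq)
For each mole of Sb₂S₃ that dissolves per liter, [Sb³⁺] = 2s and [S²⁻] = 3s; let s denote this solubility.
Ksp = [Sb³⁺]^2[S²⁻]^3 = (2s)^2 · (3s)^3 = 108s^5
108s^5 = 1.2×10⁻⁹³  ⇒  s^5 = 1.1×10⁻⁹⁵
Taking the 5th root, s = 1.0×10⁻¹⁹ M.

1.0×10⁻¹⁹ M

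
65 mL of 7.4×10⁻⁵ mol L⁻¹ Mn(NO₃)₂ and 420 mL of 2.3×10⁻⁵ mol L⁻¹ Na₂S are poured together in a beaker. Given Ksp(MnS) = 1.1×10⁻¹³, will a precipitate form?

Yes

After mixing, V = 65 mL + 420 mL = 485 mL.
[Mn²⁺] = (7.4×10⁻⁵)(65)/485 = 9.9×10⁻⁶ mol L⁻¹
[S²⁻] = (2.3×10⁻⁵)(420)/485 = 2.0×10⁻⁵ mol L⁻¹
Q = [Mn²⁺][S²⁻] = 2.0×10⁻¹⁰
Since Q (2.0×10⁻¹⁰) exceeds Ksp (1.1×10⁻¹³), MnS will precipitate.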